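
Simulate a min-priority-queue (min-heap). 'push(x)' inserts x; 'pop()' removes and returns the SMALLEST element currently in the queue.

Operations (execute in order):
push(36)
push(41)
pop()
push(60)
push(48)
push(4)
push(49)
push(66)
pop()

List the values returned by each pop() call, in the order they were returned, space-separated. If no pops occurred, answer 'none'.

Answer: 36 4

Derivation:
push(36): heap contents = [36]
push(41): heap contents = [36, 41]
pop() → 36: heap contents = [41]
push(60): heap contents = [41, 60]
push(48): heap contents = [41, 48, 60]
push(4): heap contents = [4, 41, 48, 60]
push(49): heap contents = [4, 41, 48, 49, 60]
push(66): heap contents = [4, 41, 48, 49, 60, 66]
pop() → 4: heap contents = [41, 48, 49, 60, 66]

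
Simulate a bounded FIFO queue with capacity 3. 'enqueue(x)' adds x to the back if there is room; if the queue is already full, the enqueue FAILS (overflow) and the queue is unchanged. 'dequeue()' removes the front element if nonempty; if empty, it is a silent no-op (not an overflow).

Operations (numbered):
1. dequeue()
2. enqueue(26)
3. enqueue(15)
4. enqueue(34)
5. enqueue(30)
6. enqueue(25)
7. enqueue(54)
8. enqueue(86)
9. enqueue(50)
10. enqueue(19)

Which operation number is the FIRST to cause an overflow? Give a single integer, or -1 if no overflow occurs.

1. dequeue(): empty, no-op, size=0
2. enqueue(26): size=1
3. enqueue(15): size=2
4. enqueue(34): size=3
5. enqueue(30): size=3=cap → OVERFLOW (fail)
6. enqueue(25): size=3=cap → OVERFLOW (fail)
7. enqueue(54): size=3=cap → OVERFLOW (fail)
8. enqueue(86): size=3=cap → OVERFLOW (fail)
9. enqueue(50): size=3=cap → OVERFLOW (fail)
10. enqueue(19): size=3=cap → OVERFLOW (fail)

Answer: 5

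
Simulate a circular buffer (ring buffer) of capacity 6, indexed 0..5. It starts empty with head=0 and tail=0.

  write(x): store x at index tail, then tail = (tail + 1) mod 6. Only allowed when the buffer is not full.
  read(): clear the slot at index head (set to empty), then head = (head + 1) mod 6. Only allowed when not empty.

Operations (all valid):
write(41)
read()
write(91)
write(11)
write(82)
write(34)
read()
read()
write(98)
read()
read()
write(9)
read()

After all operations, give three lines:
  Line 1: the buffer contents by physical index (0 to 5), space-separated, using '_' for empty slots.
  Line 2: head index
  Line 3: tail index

write(41): buf=[41 _ _ _ _ _], head=0, tail=1, size=1
read(): buf=[_ _ _ _ _ _], head=1, tail=1, size=0
write(91): buf=[_ 91 _ _ _ _], head=1, tail=2, size=1
write(11): buf=[_ 91 11 _ _ _], head=1, tail=3, size=2
write(82): buf=[_ 91 11 82 _ _], head=1, tail=4, size=3
write(34): buf=[_ 91 11 82 34 _], head=1, tail=5, size=4
read(): buf=[_ _ 11 82 34 _], head=2, tail=5, size=3
read(): buf=[_ _ _ 82 34 _], head=3, tail=5, size=2
write(98): buf=[_ _ _ 82 34 98], head=3, tail=0, size=3
read(): buf=[_ _ _ _ 34 98], head=4, tail=0, size=2
read(): buf=[_ _ _ _ _ 98], head=5, tail=0, size=1
write(9): buf=[9 _ _ _ _ 98], head=5, tail=1, size=2
read(): buf=[9 _ _ _ _ _], head=0, tail=1, size=1

Answer: 9 _ _ _ _ _
0
1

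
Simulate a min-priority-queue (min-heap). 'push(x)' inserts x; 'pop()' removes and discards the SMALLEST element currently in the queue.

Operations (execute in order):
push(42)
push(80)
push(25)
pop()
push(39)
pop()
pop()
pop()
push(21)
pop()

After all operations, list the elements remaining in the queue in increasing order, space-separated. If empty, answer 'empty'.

push(42): heap contents = [42]
push(80): heap contents = [42, 80]
push(25): heap contents = [25, 42, 80]
pop() → 25: heap contents = [42, 80]
push(39): heap contents = [39, 42, 80]
pop() → 39: heap contents = [42, 80]
pop() → 42: heap contents = [80]
pop() → 80: heap contents = []
push(21): heap contents = [21]
pop() → 21: heap contents = []

Answer: empty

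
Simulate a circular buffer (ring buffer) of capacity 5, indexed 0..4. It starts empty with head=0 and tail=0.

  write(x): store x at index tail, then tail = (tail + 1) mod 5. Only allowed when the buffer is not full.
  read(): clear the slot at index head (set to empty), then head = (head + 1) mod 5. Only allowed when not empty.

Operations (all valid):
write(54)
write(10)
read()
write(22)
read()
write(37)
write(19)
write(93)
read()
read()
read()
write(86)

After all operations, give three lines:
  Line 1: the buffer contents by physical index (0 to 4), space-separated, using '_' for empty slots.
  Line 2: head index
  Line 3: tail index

Answer: 93 86 _ _ _
0
2

Derivation:
write(54): buf=[54 _ _ _ _], head=0, tail=1, size=1
write(10): buf=[54 10 _ _ _], head=0, tail=2, size=2
read(): buf=[_ 10 _ _ _], head=1, tail=2, size=1
write(22): buf=[_ 10 22 _ _], head=1, tail=3, size=2
read(): buf=[_ _ 22 _ _], head=2, tail=3, size=1
write(37): buf=[_ _ 22 37 _], head=2, tail=4, size=2
write(19): buf=[_ _ 22 37 19], head=2, tail=0, size=3
write(93): buf=[93 _ 22 37 19], head=2, tail=1, size=4
read(): buf=[93 _ _ 37 19], head=3, tail=1, size=3
read(): buf=[93 _ _ _ 19], head=4, tail=1, size=2
read(): buf=[93 _ _ _ _], head=0, tail=1, size=1
write(86): buf=[93 86 _ _ _], head=0, tail=2, size=2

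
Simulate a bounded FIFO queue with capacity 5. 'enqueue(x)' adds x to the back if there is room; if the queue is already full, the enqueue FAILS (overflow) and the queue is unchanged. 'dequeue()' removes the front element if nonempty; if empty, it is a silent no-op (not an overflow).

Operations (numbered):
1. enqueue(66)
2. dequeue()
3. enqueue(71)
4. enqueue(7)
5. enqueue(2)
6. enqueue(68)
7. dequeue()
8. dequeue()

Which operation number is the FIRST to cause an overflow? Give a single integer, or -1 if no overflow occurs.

Answer: -1

Derivation:
1. enqueue(66): size=1
2. dequeue(): size=0
3. enqueue(71): size=1
4. enqueue(7): size=2
5. enqueue(2): size=3
6. enqueue(68): size=4
7. dequeue(): size=3
8. dequeue(): size=2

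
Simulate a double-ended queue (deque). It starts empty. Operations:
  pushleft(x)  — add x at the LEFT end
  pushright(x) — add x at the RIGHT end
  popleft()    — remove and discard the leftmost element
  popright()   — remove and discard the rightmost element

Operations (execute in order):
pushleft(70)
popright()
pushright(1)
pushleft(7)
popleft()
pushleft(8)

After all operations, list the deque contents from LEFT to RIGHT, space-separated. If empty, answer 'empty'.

pushleft(70): [70]
popright(): []
pushright(1): [1]
pushleft(7): [7, 1]
popleft(): [1]
pushleft(8): [8, 1]

Answer: 8 1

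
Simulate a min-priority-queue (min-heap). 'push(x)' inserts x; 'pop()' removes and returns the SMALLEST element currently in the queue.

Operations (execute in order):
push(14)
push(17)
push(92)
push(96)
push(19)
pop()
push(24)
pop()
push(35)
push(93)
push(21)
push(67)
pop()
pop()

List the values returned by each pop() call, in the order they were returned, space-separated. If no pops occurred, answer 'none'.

push(14): heap contents = [14]
push(17): heap contents = [14, 17]
push(92): heap contents = [14, 17, 92]
push(96): heap contents = [14, 17, 92, 96]
push(19): heap contents = [14, 17, 19, 92, 96]
pop() → 14: heap contents = [17, 19, 92, 96]
push(24): heap contents = [17, 19, 24, 92, 96]
pop() → 17: heap contents = [19, 24, 92, 96]
push(35): heap contents = [19, 24, 35, 92, 96]
push(93): heap contents = [19, 24, 35, 92, 93, 96]
push(21): heap contents = [19, 21, 24, 35, 92, 93, 96]
push(67): heap contents = [19, 21, 24, 35, 67, 92, 93, 96]
pop() → 19: heap contents = [21, 24, 35, 67, 92, 93, 96]
pop() → 21: heap contents = [24, 35, 67, 92, 93, 96]

Answer: 14 17 19 21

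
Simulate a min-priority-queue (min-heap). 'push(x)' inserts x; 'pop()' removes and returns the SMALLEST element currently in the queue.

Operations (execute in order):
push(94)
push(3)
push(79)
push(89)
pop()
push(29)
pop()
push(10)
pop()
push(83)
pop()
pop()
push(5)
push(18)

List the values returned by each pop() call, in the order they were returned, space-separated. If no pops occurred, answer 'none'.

push(94): heap contents = [94]
push(3): heap contents = [3, 94]
push(79): heap contents = [3, 79, 94]
push(89): heap contents = [3, 79, 89, 94]
pop() → 3: heap contents = [79, 89, 94]
push(29): heap contents = [29, 79, 89, 94]
pop() → 29: heap contents = [79, 89, 94]
push(10): heap contents = [10, 79, 89, 94]
pop() → 10: heap contents = [79, 89, 94]
push(83): heap contents = [79, 83, 89, 94]
pop() → 79: heap contents = [83, 89, 94]
pop() → 83: heap contents = [89, 94]
push(5): heap contents = [5, 89, 94]
push(18): heap contents = [5, 18, 89, 94]

Answer: 3 29 10 79 83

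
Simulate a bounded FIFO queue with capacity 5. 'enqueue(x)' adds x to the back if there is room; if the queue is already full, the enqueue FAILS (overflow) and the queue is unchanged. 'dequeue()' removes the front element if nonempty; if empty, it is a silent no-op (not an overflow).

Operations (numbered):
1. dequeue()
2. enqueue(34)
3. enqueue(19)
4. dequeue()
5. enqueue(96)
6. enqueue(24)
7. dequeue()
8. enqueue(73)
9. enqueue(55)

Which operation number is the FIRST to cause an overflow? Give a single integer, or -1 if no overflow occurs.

1. dequeue(): empty, no-op, size=0
2. enqueue(34): size=1
3. enqueue(19): size=2
4. dequeue(): size=1
5. enqueue(96): size=2
6. enqueue(24): size=3
7. dequeue(): size=2
8. enqueue(73): size=3
9. enqueue(55): size=4

Answer: -1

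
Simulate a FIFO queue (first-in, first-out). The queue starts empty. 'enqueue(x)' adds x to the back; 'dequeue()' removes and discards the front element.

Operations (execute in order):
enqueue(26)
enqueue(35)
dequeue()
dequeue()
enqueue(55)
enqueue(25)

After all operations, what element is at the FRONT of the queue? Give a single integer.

Answer: 55

Derivation:
enqueue(26): queue = [26]
enqueue(35): queue = [26, 35]
dequeue(): queue = [35]
dequeue(): queue = []
enqueue(55): queue = [55]
enqueue(25): queue = [55, 25]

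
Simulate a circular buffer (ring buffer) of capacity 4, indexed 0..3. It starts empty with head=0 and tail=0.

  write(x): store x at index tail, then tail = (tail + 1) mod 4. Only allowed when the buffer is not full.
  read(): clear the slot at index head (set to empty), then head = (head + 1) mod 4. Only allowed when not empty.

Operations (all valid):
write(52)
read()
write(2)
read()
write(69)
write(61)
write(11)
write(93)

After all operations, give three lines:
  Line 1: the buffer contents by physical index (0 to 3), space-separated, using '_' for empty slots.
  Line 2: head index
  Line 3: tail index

Answer: 11 93 69 61
2
2

Derivation:
write(52): buf=[52 _ _ _], head=0, tail=1, size=1
read(): buf=[_ _ _ _], head=1, tail=1, size=0
write(2): buf=[_ 2 _ _], head=1, tail=2, size=1
read(): buf=[_ _ _ _], head=2, tail=2, size=0
write(69): buf=[_ _ 69 _], head=2, tail=3, size=1
write(61): buf=[_ _ 69 61], head=2, tail=0, size=2
write(11): buf=[11 _ 69 61], head=2, tail=1, size=3
write(93): buf=[11 93 69 61], head=2, tail=2, size=4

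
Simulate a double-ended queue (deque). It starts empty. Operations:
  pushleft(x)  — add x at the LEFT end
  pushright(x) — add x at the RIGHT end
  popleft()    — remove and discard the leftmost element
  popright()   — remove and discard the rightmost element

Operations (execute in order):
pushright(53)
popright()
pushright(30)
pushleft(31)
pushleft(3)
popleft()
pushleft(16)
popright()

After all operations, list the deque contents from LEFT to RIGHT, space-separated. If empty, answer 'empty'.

Answer: 16 31

Derivation:
pushright(53): [53]
popright(): []
pushright(30): [30]
pushleft(31): [31, 30]
pushleft(3): [3, 31, 30]
popleft(): [31, 30]
pushleft(16): [16, 31, 30]
popright(): [16, 31]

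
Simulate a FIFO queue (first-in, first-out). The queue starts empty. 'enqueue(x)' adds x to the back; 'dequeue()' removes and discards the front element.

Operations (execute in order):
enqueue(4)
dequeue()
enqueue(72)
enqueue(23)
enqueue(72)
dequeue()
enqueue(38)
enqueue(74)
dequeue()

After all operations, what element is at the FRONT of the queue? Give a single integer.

Answer: 72

Derivation:
enqueue(4): queue = [4]
dequeue(): queue = []
enqueue(72): queue = [72]
enqueue(23): queue = [72, 23]
enqueue(72): queue = [72, 23, 72]
dequeue(): queue = [23, 72]
enqueue(38): queue = [23, 72, 38]
enqueue(74): queue = [23, 72, 38, 74]
dequeue(): queue = [72, 38, 74]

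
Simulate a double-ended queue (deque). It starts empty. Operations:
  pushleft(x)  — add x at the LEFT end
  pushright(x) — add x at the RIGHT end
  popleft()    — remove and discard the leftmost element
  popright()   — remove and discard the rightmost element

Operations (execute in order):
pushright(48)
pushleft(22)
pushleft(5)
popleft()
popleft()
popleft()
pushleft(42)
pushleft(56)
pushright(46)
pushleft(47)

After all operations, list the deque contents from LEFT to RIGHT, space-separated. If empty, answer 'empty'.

Answer: 47 56 42 46

Derivation:
pushright(48): [48]
pushleft(22): [22, 48]
pushleft(5): [5, 22, 48]
popleft(): [22, 48]
popleft(): [48]
popleft(): []
pushleft(42): [42]
pushleft(56): [56, 42]
pushright(46): [56, 42, 46]
pushleft(47): [47, 56, 42, 46]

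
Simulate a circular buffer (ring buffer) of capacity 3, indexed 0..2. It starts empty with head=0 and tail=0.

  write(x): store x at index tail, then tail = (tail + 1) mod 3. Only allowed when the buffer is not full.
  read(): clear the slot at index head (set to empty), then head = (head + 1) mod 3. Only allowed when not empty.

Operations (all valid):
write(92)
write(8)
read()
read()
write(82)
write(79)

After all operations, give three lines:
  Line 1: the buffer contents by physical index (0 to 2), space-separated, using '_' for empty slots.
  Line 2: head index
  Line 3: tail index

write(92): buf=[92 _ _], head=0, tail=1, size=1
write(8): buf=[92 8 _], head=0, tail=2, size=2
read(): buf=[_ 8 _], head=1, tail=2, size=1
read(): buf=[_ _ _], head=2, tail=2, size=0
write(82): buf=[_ _ 82], head=2, tail=0, size=1
write(79): buf=[79 _ 82], head=2, tail=1, size=2

Answer: 79 _ 82
2
1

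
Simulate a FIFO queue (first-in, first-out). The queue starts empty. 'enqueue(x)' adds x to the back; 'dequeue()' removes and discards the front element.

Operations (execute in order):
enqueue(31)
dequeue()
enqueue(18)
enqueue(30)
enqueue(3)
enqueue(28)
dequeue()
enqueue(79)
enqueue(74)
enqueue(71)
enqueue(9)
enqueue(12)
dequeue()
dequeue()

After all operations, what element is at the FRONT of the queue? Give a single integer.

enqueue(31): queue = [31]
dequeue(): queue = []
enqueue(18): queue = [18]
enqueue(30): queue = [18, 30]
enqueue(3): queue = [18, 30, 3]
enqueue(28): queue = [18, 30, 3, 28]
dequeue(): queue = [30, 3, 28]
enqueue(79): queue = [30, 3, 28, 79]
enqueue(74): queue = [30, 3, 28, 79, 74]
enqueue(71): queue = [30, 3, 28, 79, 74, 71]
enqueue(9): queue = [30, 3, 28, 79, 74, 71, 9]
enqueue(12): queue = [30, 3, 28, 79, 74, 71, 9, 12]
dequeue(): queue = [3, 28, 79, 74, 71, 9, 12]
dequeue(): queue = [28, 79, 74, 71, 9, 12]

Answer: 28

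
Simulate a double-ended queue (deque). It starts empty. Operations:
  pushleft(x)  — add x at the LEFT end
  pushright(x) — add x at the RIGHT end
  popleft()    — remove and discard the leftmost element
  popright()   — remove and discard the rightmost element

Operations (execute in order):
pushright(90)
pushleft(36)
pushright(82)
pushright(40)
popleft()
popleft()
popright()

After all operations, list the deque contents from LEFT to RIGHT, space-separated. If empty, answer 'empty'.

pushright(90): [90]
pushleft(36): [36, 90]
pushright(82): [36, 90, 82]
pushright(40): [36, 90, 82, 40]
popleft(): [90, 82, 40]
popleft(): [82, 40]
popright(): [82]

Answer: 82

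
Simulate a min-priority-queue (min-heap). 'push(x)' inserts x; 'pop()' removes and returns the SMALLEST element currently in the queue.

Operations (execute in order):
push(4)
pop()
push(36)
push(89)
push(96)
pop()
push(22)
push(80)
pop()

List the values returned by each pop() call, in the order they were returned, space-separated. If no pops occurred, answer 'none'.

Answer: 4 36 22

Derivation:
push(4): heap contents = [4]
pop() → 4: heap contents = []
push(36): heap contents = [36]
push(89): heap contents = [36, 89]
push(96): heap contents = [36, 89, 96]
pop() → 36: heap contents = [89, 96]
push(22): heap contents = [22, 89, 96]
push(80): heap contents = [22, 80, 89, 96]
pop() → 22: heap contents = [80, 89, 96]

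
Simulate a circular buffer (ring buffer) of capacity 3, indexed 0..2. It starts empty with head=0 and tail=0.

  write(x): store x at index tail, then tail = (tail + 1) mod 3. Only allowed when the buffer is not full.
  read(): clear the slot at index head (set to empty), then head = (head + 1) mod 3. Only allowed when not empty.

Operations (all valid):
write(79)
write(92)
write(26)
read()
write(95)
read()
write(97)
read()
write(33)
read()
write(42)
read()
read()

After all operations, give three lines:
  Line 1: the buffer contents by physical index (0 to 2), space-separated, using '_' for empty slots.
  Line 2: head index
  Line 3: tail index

write(79): buf=[79 _ _], head=0, tail=1, size=1
write(92): buf=[79 92 _], head=0, tail=2, size=2
write(26): buf=[79 92 26], head=0, tail=0, size=3
read(): buf=[_ 92 26], head=1, tail=0, size=2
write(95): buf=[95 92 26], head=1, tail=1, size=3
read(): buf=[95 _ 26], head=2, tail=1, size=2
write(97): buf=[95 97 26], head=2, tail=2, size=3
read(): buf=[95 97 _], head=0, tail=2, size=2
write(33): buf=[95 97 33], head=0, tail=0, size=3
read(): buf=[_ 97 33], head=1, tail=0, size=2
write(42): buf=[42 97 33], head=1, tail=1, size=3
read(): buf=[42 _ 33], head=2, tail=1, size=2
read(): buf=[42 _ _], head=0, tail=1, size=1

Answer: 42 _ _
0
1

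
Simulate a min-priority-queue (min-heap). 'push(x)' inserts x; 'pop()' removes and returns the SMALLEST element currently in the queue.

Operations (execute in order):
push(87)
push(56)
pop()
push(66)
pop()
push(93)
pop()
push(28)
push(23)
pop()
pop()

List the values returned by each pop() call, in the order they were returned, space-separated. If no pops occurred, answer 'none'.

Answer: 56 66 87 23 28

Derivation:
push(87): heap contents = [87]
push(56): heap contents = [56, 87]
pop() → 56: heap contents = [87]
push(66): heap contents = [66, 87]
pop() → 66: heap contents = [87]
push(93): heap contents = [87, 93]
pop() → 87: heap contents = [93]
push(28): heap contents = [28, 93]
push(23): heap contents = [23, 28, 93]
pop() → 23: heap contents = [28, 93]
pop() → 28: heap contents = [93]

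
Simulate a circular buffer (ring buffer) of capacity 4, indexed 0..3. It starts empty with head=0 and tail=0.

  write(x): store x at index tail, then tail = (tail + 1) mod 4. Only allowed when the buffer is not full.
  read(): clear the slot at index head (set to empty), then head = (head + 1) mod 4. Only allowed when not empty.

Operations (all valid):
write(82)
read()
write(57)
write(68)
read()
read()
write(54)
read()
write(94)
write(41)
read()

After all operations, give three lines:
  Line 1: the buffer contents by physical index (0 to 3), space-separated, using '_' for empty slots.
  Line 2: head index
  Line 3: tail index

Answer: _ 41 _ _
1
2

Derivation:
write(82): buf=[82 _ _ _], head=0, tail=1, size=1
read(): buf=[_ _ _ _], head=1, tail=1, size=0
write(57): buf=[_ 57 _ _], head=1, tail=2, size=1
write(68): buf=[_ 57 68 _], head=1, tail=3, size=2
read(): buf=[_ _ 68 _], head=2, tail=3, size=1
read(): buf=[_ _ _ _], head=3, tail=3, size=0
write(54): buf=[_ _ _ 54], head=3, tail=0, size=1
read(): buf=[_ _ _ _], head=0, tail=0, size=0
write(94): buf=[94 _ _ _], head=0, tail=1, size=1
write(41): buf=[94 41 _ _], head=0, tail=2, size=2
read(): buf=[_ 41 _ _], head=1, tail=2, size=1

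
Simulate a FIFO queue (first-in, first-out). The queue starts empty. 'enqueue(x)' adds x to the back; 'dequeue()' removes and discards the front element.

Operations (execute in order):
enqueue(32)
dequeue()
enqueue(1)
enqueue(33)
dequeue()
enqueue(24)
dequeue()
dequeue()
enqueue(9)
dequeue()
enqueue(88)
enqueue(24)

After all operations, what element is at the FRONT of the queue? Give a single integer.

Answer: 88

Derivation:
enqueue(32): queue = [32]
dequeue(): queue = []
enqueue(1): queue = [1]
enqueue(33): queue = [1, 33]
dequeue(): queue = [33]
enqueue(24): queue = [33, 24]
dequeue(): queue = [24]
dequeue(): queue = []
enqueue(9): queue = [9]
dequeue(): queue = []
enqueue(88): queue = [88]
enqueue(24): queue = [88, 24]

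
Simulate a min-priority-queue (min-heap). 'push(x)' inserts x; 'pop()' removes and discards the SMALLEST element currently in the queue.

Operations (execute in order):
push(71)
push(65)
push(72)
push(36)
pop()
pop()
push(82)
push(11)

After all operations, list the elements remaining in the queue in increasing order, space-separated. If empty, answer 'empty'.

Answer: 11 71 72 82

Derivation:
push(71): heap contents = [71]
push(65): heap contents = [65, 71]
push(72): heap contents = [65, 71, 72]
push(36): heap contents = [36, 65, 71, 72]
pop() → 36: heap contents = [65, 71, 72]
pop() → 65: heap contents = [71, 72]
push(82): heap contents = [71, 72, 82]
push(11): heap contents = [11, 71, 72, 82]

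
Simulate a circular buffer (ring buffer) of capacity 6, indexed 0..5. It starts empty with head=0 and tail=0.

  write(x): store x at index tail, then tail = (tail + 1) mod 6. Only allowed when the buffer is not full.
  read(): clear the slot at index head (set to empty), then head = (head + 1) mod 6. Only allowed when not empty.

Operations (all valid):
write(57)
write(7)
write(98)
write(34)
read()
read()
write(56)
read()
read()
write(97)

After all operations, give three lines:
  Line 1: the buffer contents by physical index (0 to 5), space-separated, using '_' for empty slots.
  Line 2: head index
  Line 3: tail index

Answer: _ _ _ _ 56 97
4
0

Derivation:
write(57): buf=[57 _ _ _ _ _], head=0, tail=1, size=1
write(7): buf=[57 7 _ _ _ _], head=0, tail=2, size=2
write(98): buf=[57 7 98 _ _ _], head=0, tail=3, size=3
write(34): buf=[57 7 98 34 _ _], head=0, tail=4, size=4
read(): buf=[_ 7 98 34 _ _], head=1, tail=4, size=3
read(): buf=[_ _ 98 34 _ _], head=2, tail=4, size=2
write(56): buf=[_ _ 98 34 56 _], head=2, tail=5, size=3
read(): buf=[_ _ _ 34 56 _], head=3, tail=5, size=2
read(): buf=[_ _ _ _ 56 _], head=4, tail=5, size=1
write(97): buf=[_ _ _ _ 56 97], head=4, tail=0, size=2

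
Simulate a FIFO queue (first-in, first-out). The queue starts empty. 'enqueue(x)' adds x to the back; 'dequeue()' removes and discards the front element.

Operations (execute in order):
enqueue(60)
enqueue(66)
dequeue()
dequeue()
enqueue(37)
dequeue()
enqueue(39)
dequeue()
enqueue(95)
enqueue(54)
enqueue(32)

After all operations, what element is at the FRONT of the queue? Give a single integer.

Answer: 95

Derivation:
enqueue(60): queue = [60]
enqueue(66): queue = [60, 66]
dequeue(): queue = [66]
dequeue(): queue = []
enqueue(37): queue = [37]
dequeue(): queue = []
enqueue(39): queue = [39]
dequeue(): queue = []
enqueue(95): queue = [95]
enqueue(54): queue = [95, 54]
enqueue(32): queue = [95, 54, 32]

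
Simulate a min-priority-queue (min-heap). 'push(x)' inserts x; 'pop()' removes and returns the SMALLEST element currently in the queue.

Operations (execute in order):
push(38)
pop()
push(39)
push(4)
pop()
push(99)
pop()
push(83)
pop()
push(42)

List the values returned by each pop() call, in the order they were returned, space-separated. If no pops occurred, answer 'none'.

push(38): heap contents = [38]
pop() → 38: heap contents = []
push(39): heap contents = [39]
push(4): heap contents = [4, 39]
pop() → 4: heap contents = [39]
push(99): heap contents = [39, 99]
pop() → 39: heap contents = [99]
push(83): heap contents = [83, 99]
pop() → 83: heap contents = [99]
push(42): heap contents = [42, 99]

Answer: 38 4 39 83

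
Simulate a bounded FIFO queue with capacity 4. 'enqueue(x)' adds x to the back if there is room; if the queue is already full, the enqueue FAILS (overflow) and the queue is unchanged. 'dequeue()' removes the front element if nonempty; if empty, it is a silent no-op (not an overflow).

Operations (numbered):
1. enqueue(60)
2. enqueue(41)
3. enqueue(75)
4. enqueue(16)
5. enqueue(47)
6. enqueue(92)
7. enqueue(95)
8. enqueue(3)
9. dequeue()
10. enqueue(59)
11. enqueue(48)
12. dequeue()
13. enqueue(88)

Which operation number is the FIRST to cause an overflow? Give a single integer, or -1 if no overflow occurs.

Answer: 5

Derivation:
1. enqueue(60): size=1
2. enqueue(41): size=2
3. enqueue(75): size=3
4. enqueue(16): size=4
5. enqueue(47): size=4=cap → OVERFLOW (fail)
6. enqueue(92): size=4=cap → OVERFLOW (fail)
7. enqueue(95): size=4=cap → OVERFLOW (fail)
8. enqueue(3): size=4=cap → OVERFLOW (fail)
9. dequeue(): size=3
10. enqueue(59): size=4
11. enqueue(48): size=4=cap → OVERFLOW (fail)
12. dequeue(): size=3
13. enqueue(88): size=4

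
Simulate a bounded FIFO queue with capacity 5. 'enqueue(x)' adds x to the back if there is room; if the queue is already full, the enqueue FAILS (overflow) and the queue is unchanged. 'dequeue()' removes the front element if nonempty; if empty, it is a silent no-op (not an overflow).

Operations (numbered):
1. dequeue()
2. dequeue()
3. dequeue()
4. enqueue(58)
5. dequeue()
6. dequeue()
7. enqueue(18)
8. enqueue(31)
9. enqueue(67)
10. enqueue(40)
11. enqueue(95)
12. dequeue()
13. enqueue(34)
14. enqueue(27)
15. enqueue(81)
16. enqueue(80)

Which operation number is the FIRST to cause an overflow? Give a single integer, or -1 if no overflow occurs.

1. dequeue(): empty, no-op, size=0
2. dequeue(): empty, no-op, size=0
3. dequeue(): empty, no-op, size=0
4. enqueue(58): size=1
5. dequeue(): size=0
6. dequeue(): empty, no-op, size=0
7. enqueue(18): size=1
8. enqueue(31): size=2
9. enqueue(67): size=3
10. enqueue(40): size=4
11. enqueue(95): size=5
12. dequeue(): size=4
13. enqueue(34): size=5
14. enqueue(27): size=5=cap → OVERFLOW (fail)
15. enqueue(81): size=5=cap → OVERFLOW (fail)
16. enqueue(80): size=5=cap → OVERFLOW (fail)

Answer: 14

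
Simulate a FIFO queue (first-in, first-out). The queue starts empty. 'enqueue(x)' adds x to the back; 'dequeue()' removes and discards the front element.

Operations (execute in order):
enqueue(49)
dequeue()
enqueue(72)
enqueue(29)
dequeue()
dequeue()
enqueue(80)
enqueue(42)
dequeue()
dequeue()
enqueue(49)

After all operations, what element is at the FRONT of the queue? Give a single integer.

Answer: 49

Derivation:
enqueue(49): queue = [49]
dequeue(): queue = []
enqueue(72): queue = [72]
enqueue(29): queue = [72, 29]
dequeue(): queue = [29]
dequeue(): queue = []
enqueue(80): queue = [80]
enqueue(42): queue = [80, 42]
dequeue(): queue = [42]
dequeue(): queue = []
enqueue(49): queue = [49]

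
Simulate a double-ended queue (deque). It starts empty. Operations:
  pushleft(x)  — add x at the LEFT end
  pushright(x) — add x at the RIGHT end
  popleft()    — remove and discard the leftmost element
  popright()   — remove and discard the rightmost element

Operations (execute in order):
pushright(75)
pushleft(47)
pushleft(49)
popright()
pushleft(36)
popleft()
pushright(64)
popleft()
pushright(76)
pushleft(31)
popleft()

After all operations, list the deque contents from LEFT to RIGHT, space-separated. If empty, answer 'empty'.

Answer: 47 64 76

Derivation:
pushright(75): [75]
pushleft(47): [47, 75]
pushleft(49): [49, 47, 75]
popright(): [49, 47]
pushleft(36): [36, 49, 47]
popleft(): [49, 47]
pushright(64): [49, 47, 64]
popleft(): [47, 64]
pushright(76): [47, 64, 76]
pushleft(31): [31, 47, 64, 76]
popleft(): [47, 64, 76]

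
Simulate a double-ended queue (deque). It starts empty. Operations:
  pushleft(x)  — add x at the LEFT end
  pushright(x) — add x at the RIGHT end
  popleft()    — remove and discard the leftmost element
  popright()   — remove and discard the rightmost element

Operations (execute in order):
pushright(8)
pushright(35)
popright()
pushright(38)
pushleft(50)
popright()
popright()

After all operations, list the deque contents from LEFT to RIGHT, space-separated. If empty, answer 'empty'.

pushright(8): [8]
pushright(35): [8, 35]
popright(): [8]
pushright(38): [8, 38]
pushleft(50): [50, 8, 38]
popright(): [50, 8]
popright(): [50]

Answer: 50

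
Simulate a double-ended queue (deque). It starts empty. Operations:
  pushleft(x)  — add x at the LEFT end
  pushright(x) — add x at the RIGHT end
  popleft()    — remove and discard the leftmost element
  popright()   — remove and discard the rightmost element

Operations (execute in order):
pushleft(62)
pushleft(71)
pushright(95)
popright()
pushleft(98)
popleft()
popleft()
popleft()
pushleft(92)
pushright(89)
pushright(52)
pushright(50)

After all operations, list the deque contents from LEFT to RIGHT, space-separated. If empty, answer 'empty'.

Answer: 92 89 52 50

Derivation:
pushleft(62): [62]
pushleft(71): [71, 62]
pushright(95): [71, 62, 95]
popright(): [71, 62]
pushleft(98): [98, 71, 62]
popleft(): [71, 62]
popleft(): [62]
popleft(): []
pushleft(92): [92]
pushright(89): [92, 89]
pushright(52): [92, 89, 52]
pushright(50): [92, 89, 52, 50]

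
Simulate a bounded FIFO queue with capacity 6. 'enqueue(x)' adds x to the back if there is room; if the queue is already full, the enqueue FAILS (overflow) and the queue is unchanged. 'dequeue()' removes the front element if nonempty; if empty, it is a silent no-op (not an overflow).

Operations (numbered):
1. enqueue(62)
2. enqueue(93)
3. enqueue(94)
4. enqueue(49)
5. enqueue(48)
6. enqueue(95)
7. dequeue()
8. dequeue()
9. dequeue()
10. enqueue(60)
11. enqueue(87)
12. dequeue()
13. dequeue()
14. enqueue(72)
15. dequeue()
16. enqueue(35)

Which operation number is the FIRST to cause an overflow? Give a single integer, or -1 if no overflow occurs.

Answer: -1

Derivation:
1. enqueue(62): size=1
2. enqueue(93): size=2
3. enqueue(94): size=3
4. enqueue(49): size=4
5. enqueue(48): size=5
6. enqueue(95): size=6
7. dequeue(): size=5
8. dequeue(): size=4
9. dequeue(): size=3
10. enqueue(60): size=4
11. enqueue(87): size=5
12. dequeue(): size=4
13. dequeue(): size=3
14. enqueue(72): size=4
15. dequeue(): size=3
16. enqueue(35): size=4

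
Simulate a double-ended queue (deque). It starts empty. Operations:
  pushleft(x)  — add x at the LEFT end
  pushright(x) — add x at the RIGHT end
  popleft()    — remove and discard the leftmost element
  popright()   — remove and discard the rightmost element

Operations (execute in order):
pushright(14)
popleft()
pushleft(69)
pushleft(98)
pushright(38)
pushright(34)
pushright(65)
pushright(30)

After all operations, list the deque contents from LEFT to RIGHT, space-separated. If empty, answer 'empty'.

pushright(14): [14]
popleft(): []
pushleft(69): [69]
pushleft(98): [98, 69]
pushright(38): [98, 69, 38]
pushright(34): [98, 69, 38, 34]
pushright(65): [98, 69, 38, 34, 65]
pushright(30): [98, 69, 38, 34, 65, 30]

Answer: 98 69 38 34 65 30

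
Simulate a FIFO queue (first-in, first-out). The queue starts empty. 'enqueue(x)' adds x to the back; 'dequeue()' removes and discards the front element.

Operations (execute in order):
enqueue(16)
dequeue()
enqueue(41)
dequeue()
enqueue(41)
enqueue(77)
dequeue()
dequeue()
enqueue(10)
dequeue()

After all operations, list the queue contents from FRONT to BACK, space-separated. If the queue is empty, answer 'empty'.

enqueue(16): [16]
dequeue(): []
enqueue(41): [41]
dequeue(): []
enqueue(41): [41]
enqueue(77): [41, 77]
dequeue(): [77]
dequeue(): []
enqueue(10): [10]
dequeue(): []

Answer: empty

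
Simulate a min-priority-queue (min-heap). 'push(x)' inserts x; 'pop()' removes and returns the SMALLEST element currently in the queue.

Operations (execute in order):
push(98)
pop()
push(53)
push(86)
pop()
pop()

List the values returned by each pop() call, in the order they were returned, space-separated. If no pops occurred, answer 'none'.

Answer: 98 53 86

Derivation:
push(98): heap contents = [98]
pop() → 98: heap contents = []
push(53): heap contents = [53]
push(86): heap contents = [53, 86]
pop() → 53: heap contents = [86]
pop() → 86: heap contents = []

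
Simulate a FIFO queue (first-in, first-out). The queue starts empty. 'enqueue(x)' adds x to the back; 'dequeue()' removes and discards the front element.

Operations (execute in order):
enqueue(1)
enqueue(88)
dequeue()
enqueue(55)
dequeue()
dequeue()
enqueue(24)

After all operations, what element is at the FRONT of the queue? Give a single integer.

Answer: 24

Derivation:
enqueue(1): queue = [1]
enqueue(88): queue = [1, 88]
dequeue(): queue = [88]
enqueue(55): queue = [88, 55]
dequeue(): queue = [55]
dequeue(): queue = []
enqueue(24): queue = [24]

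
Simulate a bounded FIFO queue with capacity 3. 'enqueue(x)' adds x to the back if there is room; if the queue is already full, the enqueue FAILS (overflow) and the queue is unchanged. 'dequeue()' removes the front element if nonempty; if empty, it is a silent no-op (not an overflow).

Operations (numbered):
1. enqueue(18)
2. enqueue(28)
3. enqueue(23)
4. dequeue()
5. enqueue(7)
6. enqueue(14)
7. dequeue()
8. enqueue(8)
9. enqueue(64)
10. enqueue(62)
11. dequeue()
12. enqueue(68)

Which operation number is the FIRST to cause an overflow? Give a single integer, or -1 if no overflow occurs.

1. enqueue(18): size=1
2. enqueue(28): size=2
3. enqueue(23): size=3
4. dequeue(): size=2
5. enqueue(7): size=3
6. enqueue(14): size=3=cap → OVERFLOW (fail)
7. dequeue(): size=2
8. enqueue(8): size=3
9. enqueue(64): size=3=cap → OVERFLOW (fail)
10. enqueue(62): size=3=cap → OVERFLOW (fail)
11. dequeue(): size=2
12. enqueue(68): size=3

Answer: 6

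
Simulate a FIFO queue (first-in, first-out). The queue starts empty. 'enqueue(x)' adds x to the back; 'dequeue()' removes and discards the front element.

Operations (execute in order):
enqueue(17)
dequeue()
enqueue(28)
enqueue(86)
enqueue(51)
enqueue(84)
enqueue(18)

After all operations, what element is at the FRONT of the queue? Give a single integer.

enqueue(17): queue = [17]
dequeue(): queue = []
enqueue(28): queue = [28]
enqueue(86): queue = [28, 86]
enqueue(51): queue = [28, 86, 51]
enqueue(84): queue = [28, 86, 51, 84]
enqueue(18): queue = [28, 86, 51, 84, 18]

Answer: 28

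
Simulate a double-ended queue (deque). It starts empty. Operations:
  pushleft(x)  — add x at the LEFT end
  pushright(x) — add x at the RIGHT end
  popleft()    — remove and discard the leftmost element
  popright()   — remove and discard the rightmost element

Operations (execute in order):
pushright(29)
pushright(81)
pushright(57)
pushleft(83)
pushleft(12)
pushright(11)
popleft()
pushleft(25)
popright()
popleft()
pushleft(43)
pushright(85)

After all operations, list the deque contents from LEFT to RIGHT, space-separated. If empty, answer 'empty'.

pushright(29): [29]
pushright(81): [29, 81]
pushright(57): [29, 81, 57]
pushleft(83): [83, 29, 81, 57]
pushleft(12): [12, 83, 29, 81, 57]
pushright(11): [12, 83, 29, 81, 57, 11]
popleft(): [83, 29, 81, 57, 11]
pushleft(25): [25, 83, 29, 81, 57, 11]
popright(): [25, 83, 29, 81, 57]
popleft(): [83, 29, 81, 57]
pushleft(43): [43, 83, 29, 81, 57]
pushright(85): [43, 83, 29, 81, 57, 85]

Answer: 43 83 29 81 57 85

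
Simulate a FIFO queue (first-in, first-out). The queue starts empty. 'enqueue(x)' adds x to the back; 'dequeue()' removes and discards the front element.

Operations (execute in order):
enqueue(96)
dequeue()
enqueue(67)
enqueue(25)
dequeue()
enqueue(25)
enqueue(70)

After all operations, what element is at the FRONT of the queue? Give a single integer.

Answer: 25

Derivation:
enqueue(96): queue = [96]
dequeue(): queue = []
enqueue(67): queue = [67]
enqueue(25): queue = [67, 25]
dequeue(): queue = [25]
enqueue(25): queue = [25, 25]
enqueue(70): queue = [25, 25, 70]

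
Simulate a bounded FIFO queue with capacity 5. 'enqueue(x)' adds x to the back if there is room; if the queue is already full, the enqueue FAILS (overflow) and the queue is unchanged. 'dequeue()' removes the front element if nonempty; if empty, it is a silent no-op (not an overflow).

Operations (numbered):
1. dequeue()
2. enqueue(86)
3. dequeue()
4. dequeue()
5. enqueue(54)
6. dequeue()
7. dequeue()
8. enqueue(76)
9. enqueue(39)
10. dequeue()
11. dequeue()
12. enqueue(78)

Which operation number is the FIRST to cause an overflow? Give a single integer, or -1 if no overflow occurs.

1. dequeue(): empty, no-op, size=0
2. enqueue(86): size=1
3. dequeue(): size=0
4. dequeue(): empty, no-op, size=0
5. enqueue(54): size=1
6. dequeue(): size=0
7. dequeue(): empty, no-op, size=0
8. enqueue(76): size=1
9. enqueue(39): size=2
10. dequeue(): size=1
11. dequeue(): size=0
12. enqueue(78): size=1

Answer: -1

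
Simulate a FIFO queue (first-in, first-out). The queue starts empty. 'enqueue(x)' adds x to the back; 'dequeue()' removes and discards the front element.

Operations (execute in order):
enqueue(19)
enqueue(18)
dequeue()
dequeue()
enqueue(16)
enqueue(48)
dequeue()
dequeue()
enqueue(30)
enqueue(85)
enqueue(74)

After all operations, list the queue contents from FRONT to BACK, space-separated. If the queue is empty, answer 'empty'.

Answer: 30 85 74

Derivation:
enqueue(19): [19]
enqueue(18): [19, 18]
dequeue(): [18]
dequeue(): []
enqueue(16): [16]
enqueue(48): [16, 48]
dequeue(): [48]
dequeue(): []
enqueue(30): [30]
enqueue(85): [30, 85]
enqueue(74): [30, 85, 74]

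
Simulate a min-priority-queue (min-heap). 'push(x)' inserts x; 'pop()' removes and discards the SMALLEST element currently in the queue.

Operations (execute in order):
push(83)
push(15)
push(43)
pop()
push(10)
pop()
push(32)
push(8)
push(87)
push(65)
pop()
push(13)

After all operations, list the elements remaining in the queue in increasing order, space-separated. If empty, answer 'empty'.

Answer: 13 32 43 65 83 87

Derivation:
push(83): heap contents = [83]
push(15): heap contents = [15, 83]
push(43): heap contents = [15, 43, 83]
pop() → 15: heap contents = [43, 83]
push(10): heap contents = [10, 43, 83]
pop() → 10: heap contents = [43, 83]
push(32): heap contents = [32, 43, 83]
push(8): heap contents = [8, 32, 43, 83]
push(87): heap contents = [8, 32, 43, 83, 87]
push(65): heap contents = [8, 32, 43, 65, 83, 87]
pop() → 8: heap contents = [32, 43, 65, 83, 87]
push(13): heap contents = [13, 32, 43, 65, 83, 87]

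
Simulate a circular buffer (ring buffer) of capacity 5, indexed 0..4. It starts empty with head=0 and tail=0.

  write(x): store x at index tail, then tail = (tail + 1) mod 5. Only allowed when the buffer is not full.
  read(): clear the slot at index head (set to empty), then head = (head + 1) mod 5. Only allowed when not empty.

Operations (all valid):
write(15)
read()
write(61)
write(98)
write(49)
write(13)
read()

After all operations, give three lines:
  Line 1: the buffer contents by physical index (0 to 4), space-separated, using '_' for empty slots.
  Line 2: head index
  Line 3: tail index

write(15): buf=[15 _ _ _ _], head=0, tail=1, size=1
read(): buf=[_ _ _ _ _], head=1, tail=1, size=0
write(61): buf=[_ 61 _ _ _], head=1, tail=2, size=1
write(98): buf=[_ 61 98 _ _], head=1, tail=3, size=2
write(49): buf=[_ 61 98 49 _], head=1, tail=4, size=3
write(13): buf=[_ 61 98 49 13], head=1, tail=0, size=4
read(): buf=[_ _ 98 49 13], head=2, tail=0, size=3

Answer: _ _ 98 49 13
2
0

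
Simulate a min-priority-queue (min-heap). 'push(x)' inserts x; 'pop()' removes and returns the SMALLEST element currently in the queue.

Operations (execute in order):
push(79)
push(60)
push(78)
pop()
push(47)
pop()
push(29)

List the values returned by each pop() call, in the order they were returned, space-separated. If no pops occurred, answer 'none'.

push(79): heap contents = [79]
push(60): heap contents = [60, 79]
push(78): heap contents = [60, 78, 79]
pop() → 60: heap contents = [78, 79]
push(47): heap contents = [47, 78, 79]
pop() → 47: heap contents = [78, 79]
push(29): heap contents = [29, 78, 79]

Answer: 60 47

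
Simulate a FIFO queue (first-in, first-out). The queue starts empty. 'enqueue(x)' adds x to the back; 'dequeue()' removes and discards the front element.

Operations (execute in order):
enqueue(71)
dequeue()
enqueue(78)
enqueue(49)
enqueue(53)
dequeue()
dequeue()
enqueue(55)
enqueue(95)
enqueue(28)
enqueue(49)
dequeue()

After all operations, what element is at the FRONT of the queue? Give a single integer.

Answer: 55

Derivation:
enqueue(71): queue = [71]
dequeue(): queue = []
enqueue(78): queue = [78]
enqueue(49): queue = [78, 49]
enqueue(53): queue = [78, 49, 53]
dequeue(): queue = [49, 53]
dequeue(): queue = [53]
enqueue(55): queue = [53, 55]
enqueue(95): queue = [53, 55, 95]
enqueue(28): queue = [53, 55, 95, 28]
enqueue(49): queue = [53, 55, 95, 28, 49]
dequeue(): queue = [55, 95, 28, 49]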